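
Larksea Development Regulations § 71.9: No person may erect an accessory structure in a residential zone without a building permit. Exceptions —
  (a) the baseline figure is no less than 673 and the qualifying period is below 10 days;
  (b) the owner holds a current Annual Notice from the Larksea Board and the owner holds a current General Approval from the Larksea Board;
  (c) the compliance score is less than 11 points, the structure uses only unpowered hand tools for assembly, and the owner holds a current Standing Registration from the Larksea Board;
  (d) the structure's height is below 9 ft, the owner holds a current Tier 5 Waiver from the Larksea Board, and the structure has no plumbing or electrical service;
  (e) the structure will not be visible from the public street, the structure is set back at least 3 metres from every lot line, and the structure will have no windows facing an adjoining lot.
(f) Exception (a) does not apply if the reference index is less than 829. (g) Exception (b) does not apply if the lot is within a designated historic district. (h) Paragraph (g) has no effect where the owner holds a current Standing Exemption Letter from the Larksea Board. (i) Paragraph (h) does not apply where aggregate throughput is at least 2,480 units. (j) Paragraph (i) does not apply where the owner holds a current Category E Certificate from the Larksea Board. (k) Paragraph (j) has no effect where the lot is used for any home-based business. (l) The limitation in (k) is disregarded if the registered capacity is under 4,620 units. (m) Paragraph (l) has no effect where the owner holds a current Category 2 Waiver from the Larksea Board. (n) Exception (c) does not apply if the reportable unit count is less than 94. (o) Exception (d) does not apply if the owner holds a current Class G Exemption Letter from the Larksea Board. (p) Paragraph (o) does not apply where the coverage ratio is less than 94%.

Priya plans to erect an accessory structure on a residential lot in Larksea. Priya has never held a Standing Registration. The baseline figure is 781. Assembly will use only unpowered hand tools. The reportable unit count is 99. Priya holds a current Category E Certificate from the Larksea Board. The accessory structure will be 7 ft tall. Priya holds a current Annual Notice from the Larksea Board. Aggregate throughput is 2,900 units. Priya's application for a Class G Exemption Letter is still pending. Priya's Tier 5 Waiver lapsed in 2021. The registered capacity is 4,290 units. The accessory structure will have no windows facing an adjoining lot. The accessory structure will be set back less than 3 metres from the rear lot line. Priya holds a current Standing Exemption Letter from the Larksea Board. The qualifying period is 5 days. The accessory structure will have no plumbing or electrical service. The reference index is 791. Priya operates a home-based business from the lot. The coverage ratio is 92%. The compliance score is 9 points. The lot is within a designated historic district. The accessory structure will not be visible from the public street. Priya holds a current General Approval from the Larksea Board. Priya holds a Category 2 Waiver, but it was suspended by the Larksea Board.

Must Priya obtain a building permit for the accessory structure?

No — exception (b) applies; Priya does not need a building permit.

All of (a)'s requirements are met (the baseline figure is 781, meeting the 673 threshold; the qualifying period is 5 days, below the 10 days limit). Turning to paragraph (f): (f) operates against (a): the reference index is 791, less than the 829 limit. So (a) is unavailable.
All of (b)'s requirements are met (a current Annual Notice is held; a current General Approval is held). Applying paragraphs (g)–(m): (g) would limit (b) — the lot is in a historic district — but (h) sets (g) aside: (h) operates — a current Standing Exemption Letter is held. (i) operates (aggregate throughput is 2,900 units, meeting the 2,480 units threshold), but is itself disapplied by (j): (j) operates — a current Category E Certificate is held. (k) applies (a home-based business operates on the lot), but is set aside by (l): (l) operates against (k): the registered capacity is 4,290 units, under the 4,620 units limit. (m) is not triggered (no current Category 2 Waiver is held), so (l) stands. So (b) applies.
Exception (c) does not apply: there is no Standing Registration in force.
Exception (d) requires that the owner holds a current Tier 5 Waiver from the Larksea Board; but the Tier 5 Waiver is not current, so (d) is unavailable.
Exception (e) does not apply: the rear setback is under 3 m.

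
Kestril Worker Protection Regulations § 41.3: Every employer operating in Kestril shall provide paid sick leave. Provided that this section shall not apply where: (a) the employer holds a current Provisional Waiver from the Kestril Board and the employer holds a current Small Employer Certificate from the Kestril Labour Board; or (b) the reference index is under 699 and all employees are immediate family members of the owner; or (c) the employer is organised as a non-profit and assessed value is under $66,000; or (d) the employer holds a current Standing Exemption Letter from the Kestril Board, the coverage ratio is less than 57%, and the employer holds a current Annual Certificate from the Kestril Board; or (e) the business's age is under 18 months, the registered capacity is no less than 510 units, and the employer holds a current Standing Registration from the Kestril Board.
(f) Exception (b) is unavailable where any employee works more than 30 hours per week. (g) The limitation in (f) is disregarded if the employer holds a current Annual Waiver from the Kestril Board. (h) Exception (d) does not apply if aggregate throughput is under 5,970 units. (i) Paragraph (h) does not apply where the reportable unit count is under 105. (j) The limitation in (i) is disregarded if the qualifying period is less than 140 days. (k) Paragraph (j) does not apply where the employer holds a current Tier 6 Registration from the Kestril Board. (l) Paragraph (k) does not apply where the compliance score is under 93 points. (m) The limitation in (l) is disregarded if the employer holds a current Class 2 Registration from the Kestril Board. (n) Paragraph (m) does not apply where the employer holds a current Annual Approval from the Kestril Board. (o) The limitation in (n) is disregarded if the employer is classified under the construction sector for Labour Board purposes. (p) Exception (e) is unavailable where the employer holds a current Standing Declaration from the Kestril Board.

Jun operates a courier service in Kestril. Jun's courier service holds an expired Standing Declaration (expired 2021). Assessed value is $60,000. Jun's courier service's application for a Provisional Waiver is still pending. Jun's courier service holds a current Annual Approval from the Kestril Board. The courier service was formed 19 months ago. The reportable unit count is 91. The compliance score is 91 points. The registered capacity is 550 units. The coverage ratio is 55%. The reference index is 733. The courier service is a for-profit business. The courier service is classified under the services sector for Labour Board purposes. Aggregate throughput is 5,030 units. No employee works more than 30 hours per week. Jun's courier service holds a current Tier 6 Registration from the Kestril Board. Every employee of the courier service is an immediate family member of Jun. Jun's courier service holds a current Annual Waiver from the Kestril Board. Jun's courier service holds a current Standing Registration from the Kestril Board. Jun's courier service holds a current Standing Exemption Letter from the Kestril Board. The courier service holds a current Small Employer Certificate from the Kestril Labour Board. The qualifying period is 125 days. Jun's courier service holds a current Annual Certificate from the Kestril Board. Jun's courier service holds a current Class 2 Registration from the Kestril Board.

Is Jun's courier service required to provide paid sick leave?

Exception (a) does not apply: no current Provisional Waiver is held.
Exception (b) requires that the reference index is under 699; but the reference index is 733, not under 699, so (b) is unavailable.
Exception (c) requires that the employer is organised as a non-profit; but the employer is for-profit, so (c) is unavailable.
Exception (d): a current Standing Exemption Letter is held; the coverage ratio is 55%, less than the 57% limit; a current Annual Certificate is held — every condition holds. But: (h) operates against (d): aggregate throughput is 5,030 units, under the 5,970 units limit. (i) applies (the reportable unit count is 91, under the 105 limit), but is overridden by (j): (j) operates — the qualifying period is 125 days, less than the 140 days limit. (k) would limit (j) — a current Tier 6 Registration is held — but (l) sets (k) aside: (l) operates against (k): the compliance score is 91 points, under the 93 points limit. (m) is engaged (a current Class 2 Registration is held), but is overridden by (n): (n) operates — a current Annual Approval is held. (o), which would lift (n), is not engaged — the courier service is classified under the services sector. (d) is therefore removed.
Exception (e) does not apply: the business's age is 19 months, not under 18 months.
No exception is made out. Jun's courier service falls within the general rule.

Yes — Jun's courier service must provide paid sick leave.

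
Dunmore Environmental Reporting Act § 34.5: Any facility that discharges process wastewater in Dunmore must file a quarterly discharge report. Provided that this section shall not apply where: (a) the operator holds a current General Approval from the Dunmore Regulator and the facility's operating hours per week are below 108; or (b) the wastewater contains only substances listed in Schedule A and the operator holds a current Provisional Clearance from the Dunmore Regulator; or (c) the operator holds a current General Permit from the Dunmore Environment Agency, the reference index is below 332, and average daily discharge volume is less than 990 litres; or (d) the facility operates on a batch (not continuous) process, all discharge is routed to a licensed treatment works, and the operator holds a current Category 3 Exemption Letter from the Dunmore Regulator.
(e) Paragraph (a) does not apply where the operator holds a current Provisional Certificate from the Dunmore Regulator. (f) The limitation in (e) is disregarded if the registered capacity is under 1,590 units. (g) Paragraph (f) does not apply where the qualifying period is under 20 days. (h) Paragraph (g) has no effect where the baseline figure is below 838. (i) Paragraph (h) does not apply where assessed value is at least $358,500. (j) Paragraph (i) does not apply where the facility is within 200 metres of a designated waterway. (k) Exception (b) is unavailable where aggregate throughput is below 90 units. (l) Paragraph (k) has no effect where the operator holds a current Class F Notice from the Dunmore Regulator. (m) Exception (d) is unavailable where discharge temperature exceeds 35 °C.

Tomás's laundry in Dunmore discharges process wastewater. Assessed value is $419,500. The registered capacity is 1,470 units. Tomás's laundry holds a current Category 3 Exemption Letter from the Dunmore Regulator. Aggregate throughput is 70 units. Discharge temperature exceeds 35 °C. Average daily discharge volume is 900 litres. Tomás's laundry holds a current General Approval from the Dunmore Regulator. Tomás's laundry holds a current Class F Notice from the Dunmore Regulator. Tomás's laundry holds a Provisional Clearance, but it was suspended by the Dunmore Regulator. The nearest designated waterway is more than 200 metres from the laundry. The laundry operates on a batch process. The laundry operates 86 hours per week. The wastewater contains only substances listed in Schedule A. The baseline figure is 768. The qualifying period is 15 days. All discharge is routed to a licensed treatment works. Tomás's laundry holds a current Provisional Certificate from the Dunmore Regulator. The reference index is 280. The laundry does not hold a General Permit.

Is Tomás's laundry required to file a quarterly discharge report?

Exception (a) is satisfied on its face — a current General Approval is held; the facility's operating hours per week are 86, below the 108 limit. But applying paragraphs (e)–(j): (e) operates — a current Provisional Certificate is held. (f) would limit (e) — the registered capacity is 1,470 units, under the 1,590 units limit — but (g) sets (f) aside: (g) applies — the qualifying period is 15 days, under the 20 days limit. (h) would limit (g) — the baseline figure is 768, below the 838 limit — but (i) sets (h) aside: (i) operates against (h): assessed value is $419,500, meeting the $358,500 threshold. (j), which would lift (i), is not triggered — the laundry is more than 200 m from any designated waterway. (a) is therefore removed.
Exception (b) fails — the Provisional Clearance is not current.
Exception (c) fails — no General Permit is held.
All of (d)'s requirements are met (the facility operates on a batch process; discharge is routed to a licensed treatment works; a current Category 3 Exemption Letter is held). But: (m) is triggered — discharge temperature exceeds 35 °C. So (d) is unavailable.
No exception applies. The general rule governs.

Yes — Tomás's laundry must file a quarterly discharge report.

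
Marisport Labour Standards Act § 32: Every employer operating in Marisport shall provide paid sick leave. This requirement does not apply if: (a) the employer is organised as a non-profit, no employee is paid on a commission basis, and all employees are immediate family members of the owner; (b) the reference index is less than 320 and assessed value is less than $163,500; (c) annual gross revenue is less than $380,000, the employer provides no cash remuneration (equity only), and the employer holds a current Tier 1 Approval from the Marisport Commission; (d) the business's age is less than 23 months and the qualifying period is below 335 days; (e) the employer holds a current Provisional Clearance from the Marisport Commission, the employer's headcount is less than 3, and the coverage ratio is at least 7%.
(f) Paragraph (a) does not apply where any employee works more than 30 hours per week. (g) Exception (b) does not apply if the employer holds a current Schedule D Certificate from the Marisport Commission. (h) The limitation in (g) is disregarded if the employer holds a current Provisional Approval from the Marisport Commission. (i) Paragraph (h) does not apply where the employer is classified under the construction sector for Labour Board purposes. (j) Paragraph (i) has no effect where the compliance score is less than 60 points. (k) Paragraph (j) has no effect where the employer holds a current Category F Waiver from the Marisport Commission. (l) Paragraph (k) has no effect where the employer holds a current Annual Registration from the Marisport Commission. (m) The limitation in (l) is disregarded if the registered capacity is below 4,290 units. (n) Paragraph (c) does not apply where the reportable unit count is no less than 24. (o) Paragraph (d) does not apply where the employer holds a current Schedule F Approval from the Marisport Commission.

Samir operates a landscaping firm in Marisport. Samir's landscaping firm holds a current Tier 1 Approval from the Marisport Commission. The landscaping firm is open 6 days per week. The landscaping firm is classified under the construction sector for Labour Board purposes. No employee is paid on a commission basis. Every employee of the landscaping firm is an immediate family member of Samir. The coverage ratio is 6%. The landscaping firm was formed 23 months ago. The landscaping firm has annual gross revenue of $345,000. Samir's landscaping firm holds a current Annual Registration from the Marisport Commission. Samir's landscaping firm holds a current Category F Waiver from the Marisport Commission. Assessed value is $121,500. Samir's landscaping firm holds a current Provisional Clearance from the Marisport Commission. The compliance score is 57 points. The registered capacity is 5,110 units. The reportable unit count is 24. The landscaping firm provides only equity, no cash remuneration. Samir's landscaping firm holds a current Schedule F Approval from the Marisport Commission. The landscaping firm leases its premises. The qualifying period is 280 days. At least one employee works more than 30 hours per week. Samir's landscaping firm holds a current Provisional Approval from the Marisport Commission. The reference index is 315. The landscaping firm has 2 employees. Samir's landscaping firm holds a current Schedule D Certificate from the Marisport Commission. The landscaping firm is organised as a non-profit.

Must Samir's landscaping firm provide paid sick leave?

No — exception (b) applies; Samir's landscaping firm is not required to provide paid sick leave.

All of (a)'s requirements are met (the employer is a non-profit; no employee is paid on commission; every employee is an immediate family member). However, paragraph (f) must be considered: (f) operates against (a): at least one employee exceeds 30 hours/week. (a) is therefore removed.
Exception (b) is satisfied on its face — the reference index is 315, less than the 320 limit; assessed value is $121,500, less than the $163,500 limit. As to paragraphs (g)–(m): (g) applies (a current Schedule D Certificate is held), but is overridden by (h): (h) is triggered — a current Provisional Approval is held. (i) applies (the landscaping firm is classified under the construction sector), but is set aside by (j): (j) operates — the compliance score is 57 points, less than the 60 points limit. (k) is engaged (a current Category F Waiver is held), but is set aside by (l): (l) operates — a current Annual Registration is held. (m) is not triggered (the registered capacity is 5,110 units, not below 4,290 units), so (l) stands. (b) remains available.
All of (c)'s requirements are met (annual gross revenue is $345,000, less than the $380,000 limit; remuneration is equity-only; a current Tier 1 Approval is held). However, paragraph (n) must be considered: (n) operates against (c): the reportable unit count is 24, meeting the 24 threshold. (c) is therefore removed.
Exception (d) does not apply: the business's age is 23 months, not less than 23 months.
Exception (e) requires that the coverage ratio is at least 7%; but the coverage ratio is 6%, short of 7%, so (e) is unavailable.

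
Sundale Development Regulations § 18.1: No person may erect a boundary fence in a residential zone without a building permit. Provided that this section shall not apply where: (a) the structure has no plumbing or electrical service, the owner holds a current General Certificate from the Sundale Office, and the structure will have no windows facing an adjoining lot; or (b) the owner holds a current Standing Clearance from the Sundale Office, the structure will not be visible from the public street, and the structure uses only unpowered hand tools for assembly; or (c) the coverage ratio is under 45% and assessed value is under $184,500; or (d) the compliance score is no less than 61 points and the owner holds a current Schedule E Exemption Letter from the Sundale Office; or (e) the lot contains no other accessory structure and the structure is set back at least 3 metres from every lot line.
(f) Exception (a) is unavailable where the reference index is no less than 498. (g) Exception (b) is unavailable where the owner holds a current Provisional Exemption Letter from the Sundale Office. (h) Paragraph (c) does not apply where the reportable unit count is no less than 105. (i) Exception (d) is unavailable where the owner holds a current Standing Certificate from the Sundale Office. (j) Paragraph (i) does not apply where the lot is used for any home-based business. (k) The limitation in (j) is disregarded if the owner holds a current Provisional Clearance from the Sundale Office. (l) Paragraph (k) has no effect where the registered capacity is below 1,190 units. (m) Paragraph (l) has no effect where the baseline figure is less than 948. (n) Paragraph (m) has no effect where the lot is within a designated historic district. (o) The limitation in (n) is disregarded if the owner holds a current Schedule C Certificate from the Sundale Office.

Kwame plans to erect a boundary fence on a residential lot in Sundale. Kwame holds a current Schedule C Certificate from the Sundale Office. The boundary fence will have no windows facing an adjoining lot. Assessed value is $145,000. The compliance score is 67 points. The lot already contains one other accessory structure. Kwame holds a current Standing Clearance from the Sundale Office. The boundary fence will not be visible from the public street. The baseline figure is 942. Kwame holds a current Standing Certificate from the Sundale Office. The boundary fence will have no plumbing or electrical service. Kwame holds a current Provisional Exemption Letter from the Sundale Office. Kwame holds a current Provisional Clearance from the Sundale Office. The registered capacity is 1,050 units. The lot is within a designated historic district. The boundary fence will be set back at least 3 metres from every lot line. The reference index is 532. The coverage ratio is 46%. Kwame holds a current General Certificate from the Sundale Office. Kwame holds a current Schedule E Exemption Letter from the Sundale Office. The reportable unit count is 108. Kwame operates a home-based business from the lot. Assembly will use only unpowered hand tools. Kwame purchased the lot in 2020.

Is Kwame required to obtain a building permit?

Yes — Kwame must obtain a building permit.

Exception (a)'s conditions are all satisfied: there is no plumbing or electrical service; a current General Certificate is held; no windows face an adjoining lot. However, paragraph (f) must be considered: (f) operates — the reference index is 532, meeting the 498 threshold. Exception (a) does not apply.
Exception (b): a current Standing Clearance is held; the structure will not be visible from the street; assembly uses only hand tools — every condition holds. But applying paragraph (g): (g) operates against (b): a current Provisional Exemption Letter is held. So (b) is unavailable.
Exception (c) fails — the coverage ratio is 46%, not under 45%.
All of (d)'s requirements are met (the compliance score is 67 points, meeting the 61 points threshold; a current Schedule E Exemption Letter is held). Turning to paragraphs (i)–(o): (i) is engaged — a current Standing Certificate is held. (j) would limit (i) — a home-based business operates on the lot — but (k) sets (j) aside: (k) operates against (j): a current Provisional Clearance is held. (l) would limit (k) — the registered capacity is 1,050 units, below the 1,190 units limit — but (m) sets (l) aside: (m) operates against (l): the baseline figure is 942, less than the 948 limit. (n) would limit (m) — the lot is in a historic district — but (o) sets (n) aside: (o) operates against (n): a current Schedule C Certificate is held. So (d) is unavailable.
Exception (e) requires that the lot contains no other accessory structure; but the lot already has another accessory structure, so (e) is unavailable.
No exception displaces § 18.1.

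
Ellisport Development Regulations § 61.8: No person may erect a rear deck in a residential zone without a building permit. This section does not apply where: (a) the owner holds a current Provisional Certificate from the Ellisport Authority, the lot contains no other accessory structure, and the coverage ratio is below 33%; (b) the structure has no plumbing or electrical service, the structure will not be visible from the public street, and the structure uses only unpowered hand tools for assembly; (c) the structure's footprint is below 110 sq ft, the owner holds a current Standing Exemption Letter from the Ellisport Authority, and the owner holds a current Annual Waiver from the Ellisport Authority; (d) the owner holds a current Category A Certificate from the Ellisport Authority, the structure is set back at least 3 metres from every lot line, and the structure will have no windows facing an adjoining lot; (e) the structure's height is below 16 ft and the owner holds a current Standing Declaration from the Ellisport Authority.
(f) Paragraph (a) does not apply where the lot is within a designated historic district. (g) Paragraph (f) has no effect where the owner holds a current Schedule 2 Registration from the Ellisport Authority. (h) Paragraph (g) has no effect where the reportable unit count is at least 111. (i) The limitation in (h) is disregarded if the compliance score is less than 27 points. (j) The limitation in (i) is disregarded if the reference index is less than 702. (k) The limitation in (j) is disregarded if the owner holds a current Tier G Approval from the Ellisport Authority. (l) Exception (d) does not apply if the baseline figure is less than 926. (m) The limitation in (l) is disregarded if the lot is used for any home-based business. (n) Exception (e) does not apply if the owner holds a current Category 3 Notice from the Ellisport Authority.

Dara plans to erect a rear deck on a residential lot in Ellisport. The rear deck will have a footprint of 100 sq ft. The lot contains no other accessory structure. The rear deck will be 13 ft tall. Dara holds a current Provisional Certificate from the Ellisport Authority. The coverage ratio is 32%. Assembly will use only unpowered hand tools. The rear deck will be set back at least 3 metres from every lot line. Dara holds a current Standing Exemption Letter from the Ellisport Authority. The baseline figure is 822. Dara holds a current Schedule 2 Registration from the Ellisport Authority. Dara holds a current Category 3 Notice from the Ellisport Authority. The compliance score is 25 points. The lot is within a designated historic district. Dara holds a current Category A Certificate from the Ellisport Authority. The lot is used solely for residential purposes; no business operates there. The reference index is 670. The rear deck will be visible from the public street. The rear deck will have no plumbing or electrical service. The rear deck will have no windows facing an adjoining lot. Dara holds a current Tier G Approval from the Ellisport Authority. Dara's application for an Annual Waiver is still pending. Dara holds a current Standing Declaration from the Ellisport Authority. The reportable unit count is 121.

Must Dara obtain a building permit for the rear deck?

Exception (a)'s conditions are all satisfied: a current Provisional Certificate is held; the lot has no other accessory structure; the coverage ratio is 32%, below the 33% limit. Considering the limiting provisions: (f) operates (the lot is in a historic district), but is itself disapplied by (g): (g) applies — a current Schedule 2 Registration is held. (h) is engaged (the reportable unit count is 121, meeting the 111 threshold), but is set aside by (i): (i) operates — the compliance score is 25 points, less than the 27 points limit. (j) is engaged (the reference index is 670, less than the 702 limit), but is displaced by (k): (k) operates against (j): a current Tier G Approval is held. So (a) applies.
Exception (b) fails — the structure will be visible from the street.
Exception (c) requires that the owner holds a current Annual Waiver from the Ellisport Authority; but no current Annual Waiver is held, so (c) is unavailable.
Exception (d)'s conditions are all satisfied: a current Category A Certificate is held; the setback is at least 3 m on every side; no windows face an adjoining lot. Turning to paragraphs (l)–(m): (l) is engaged — the baseline figure is 822, less than the 926 limit. (m) is not engaged (the lot is solely residential), so (l) stands. So (d) is unavailable.
Exception (e) is satisfied on its face — the structure's height is 13 ft, below the 16 ft limit; a current Standing Declaration is held. But applying paragraph (n): (n) is triggered — a current Category 3 Notice is held. So (e) is unavailable.

No — exception (a) applies; Dara does not need a building permit.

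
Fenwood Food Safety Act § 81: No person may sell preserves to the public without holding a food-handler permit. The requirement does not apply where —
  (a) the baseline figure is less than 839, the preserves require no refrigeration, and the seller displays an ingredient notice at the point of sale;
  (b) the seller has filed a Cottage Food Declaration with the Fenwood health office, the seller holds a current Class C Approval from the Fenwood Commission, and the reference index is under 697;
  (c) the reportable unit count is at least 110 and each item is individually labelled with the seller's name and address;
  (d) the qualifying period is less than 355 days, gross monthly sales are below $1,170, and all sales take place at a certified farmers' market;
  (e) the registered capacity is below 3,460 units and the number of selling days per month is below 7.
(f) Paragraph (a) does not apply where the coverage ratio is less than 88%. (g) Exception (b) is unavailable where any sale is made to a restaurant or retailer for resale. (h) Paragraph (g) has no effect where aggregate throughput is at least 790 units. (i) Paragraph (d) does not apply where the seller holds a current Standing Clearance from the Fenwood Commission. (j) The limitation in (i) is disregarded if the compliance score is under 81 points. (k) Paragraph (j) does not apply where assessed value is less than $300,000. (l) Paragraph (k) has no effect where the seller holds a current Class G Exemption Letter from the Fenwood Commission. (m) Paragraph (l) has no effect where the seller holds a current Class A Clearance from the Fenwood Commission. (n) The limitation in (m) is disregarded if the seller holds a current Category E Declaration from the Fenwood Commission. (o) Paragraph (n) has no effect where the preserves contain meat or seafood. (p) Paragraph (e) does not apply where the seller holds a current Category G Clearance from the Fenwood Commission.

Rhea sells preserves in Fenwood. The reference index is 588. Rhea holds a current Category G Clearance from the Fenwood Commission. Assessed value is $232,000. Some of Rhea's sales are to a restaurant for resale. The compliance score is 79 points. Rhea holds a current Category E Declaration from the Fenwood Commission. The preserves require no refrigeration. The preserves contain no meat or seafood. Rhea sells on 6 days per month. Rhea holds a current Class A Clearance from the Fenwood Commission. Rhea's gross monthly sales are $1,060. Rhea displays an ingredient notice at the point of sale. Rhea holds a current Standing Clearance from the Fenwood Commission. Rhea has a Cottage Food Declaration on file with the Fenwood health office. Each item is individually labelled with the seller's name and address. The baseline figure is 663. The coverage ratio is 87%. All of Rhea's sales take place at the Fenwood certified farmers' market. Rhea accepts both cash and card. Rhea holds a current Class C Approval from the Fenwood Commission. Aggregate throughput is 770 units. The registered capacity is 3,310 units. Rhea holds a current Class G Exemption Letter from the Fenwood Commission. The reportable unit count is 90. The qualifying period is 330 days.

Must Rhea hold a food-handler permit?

Exception (a): the baseline figure is 663, less than the 839 limit; the preserves are shelf-stable; an ingredient notice is displayed — every condition holds. But: (f) applies — the coverage ratio is 87%, less than the 88% limit. Exception (a) does not apply.
Exception (b): a Cottage Food Declaration is on file; a current Class C Approval is held; the reference index is 588, under the 697 limit — every condition holds. Turning to paragraphs (g)–(h): (g) operates against (b): some sales are to a restaurant for resale. (h), which would lift (g), does not operate here — aggregate throughput is 770 units, short of 790 units. (b) is therefore removed.
Exception (c) fails — the reportable unit count is 90, short of 110.
All of (d)'s requirements are met (the qualifying period is 330 days, less than the 355 days limit; gross monthly sales are $1,060, below the $1,170 limit; all sales are at a certified farmers' market). Applying paragraphs (i)–(o): (i) is engaged (a current Standing Clearance is held), but is itself disapplied by (j): (j) operates against (i): the compliance score is 79 points, under the 81 points limit. (k) would limit (j) — assessed value is $232,000, less than the $300,000 limit — but (l) sets (k) aside: (l) is triggered — a current Class G Exemption Letter is held. (m) would limit (l) — a current Class A Clearance is held — but (n) sets (m) aside: (n) is engaged — a current Category E Declaration is held. (o) is not engaged (the preserves contain no meat or seafood), so (n) stands. (d) remains available.
All of (e)'s requirements are met (the registered capacity is 3,310 units, below the 3,460 units limit; the number of selling days per month is 6, below the 7 limit). Turning to paragraph (p): (p) is triggered — a current Category G Clearance is held. So (e) is unavailable.

No — exception (d) applies; Rhea is not required to hold a food-handler permit.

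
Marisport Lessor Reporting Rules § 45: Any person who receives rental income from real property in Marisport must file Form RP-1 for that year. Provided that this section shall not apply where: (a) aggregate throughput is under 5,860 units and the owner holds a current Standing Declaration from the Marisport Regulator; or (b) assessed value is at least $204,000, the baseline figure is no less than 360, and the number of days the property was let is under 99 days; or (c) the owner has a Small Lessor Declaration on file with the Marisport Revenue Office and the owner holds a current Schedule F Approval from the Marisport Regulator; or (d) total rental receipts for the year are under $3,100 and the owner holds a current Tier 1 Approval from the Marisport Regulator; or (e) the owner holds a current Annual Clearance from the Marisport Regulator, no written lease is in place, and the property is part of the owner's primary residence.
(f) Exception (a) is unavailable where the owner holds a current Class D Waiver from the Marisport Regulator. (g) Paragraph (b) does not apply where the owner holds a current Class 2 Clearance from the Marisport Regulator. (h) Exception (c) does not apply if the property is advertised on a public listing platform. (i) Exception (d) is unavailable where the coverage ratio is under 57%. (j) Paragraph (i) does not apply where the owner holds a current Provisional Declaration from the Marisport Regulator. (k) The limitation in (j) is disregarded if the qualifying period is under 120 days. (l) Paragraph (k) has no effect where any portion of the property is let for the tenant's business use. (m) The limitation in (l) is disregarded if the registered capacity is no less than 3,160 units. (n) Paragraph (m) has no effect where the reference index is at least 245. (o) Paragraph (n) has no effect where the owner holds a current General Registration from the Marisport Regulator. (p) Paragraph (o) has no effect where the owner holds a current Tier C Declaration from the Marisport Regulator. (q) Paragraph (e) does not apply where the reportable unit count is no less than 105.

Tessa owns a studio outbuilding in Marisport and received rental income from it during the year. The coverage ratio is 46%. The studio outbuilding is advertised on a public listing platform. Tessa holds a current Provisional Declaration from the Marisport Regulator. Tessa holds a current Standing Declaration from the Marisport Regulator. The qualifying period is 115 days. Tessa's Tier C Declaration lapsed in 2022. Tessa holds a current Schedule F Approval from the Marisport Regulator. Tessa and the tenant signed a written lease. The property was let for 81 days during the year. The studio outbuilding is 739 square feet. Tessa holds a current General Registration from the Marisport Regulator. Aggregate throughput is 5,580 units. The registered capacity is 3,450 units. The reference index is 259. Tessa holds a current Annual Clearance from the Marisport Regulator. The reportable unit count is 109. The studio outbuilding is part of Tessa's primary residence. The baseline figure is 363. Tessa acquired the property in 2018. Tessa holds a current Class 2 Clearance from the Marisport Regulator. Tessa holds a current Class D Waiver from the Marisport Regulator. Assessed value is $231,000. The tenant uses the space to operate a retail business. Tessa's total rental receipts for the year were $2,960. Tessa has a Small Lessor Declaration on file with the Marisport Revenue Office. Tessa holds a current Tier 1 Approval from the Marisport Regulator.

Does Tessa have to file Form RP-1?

Exception (a)'s conditions are all satisfied: aggregate throughput is 5,580 units, under the 5,860 units limit; a current Standing Declaration is held. But: (f) is engaged — a current Class D Waiver is held. So (a) is unavailable.
Exception (b) is satisfied on its face — assessed value is $231,000, meeting the $204,000 threshold; the baseline figure is 363, meeting the 360 threshold; the number of days the property was let is 81 days, under the 99 days limit. But: (g) operates against (b): a current Class 2 Clearance is held. (b) is therefore removed.
Exception (c) is satisfied on its face — a Small Lessor Declaration is on file; a current Schedule F Approval is held. But applying paragraph (h): (h) operates against (c): the property is publicly advertised. Exception (c) does not apply.
All of (d)'s requirements are met (total rental receipts for the year are $2,960, under the $3,100 limit; a current Tier 1 Approval is held). Turning to paragraphs (i)–(p): (i) is triggered — the coverage ratio is 46%, under the 57% limit. (j) is engaged (a current Provisional Declaration is held), but is set aside by (k): (k) operates against (j): the qualifying period is 115 days, under the 120 days limit. (l) applies (the space is let for business use), but is overridden by (m): (m) operates — the registered capacity is 3,450 units, meeting the 3,160 units threshold. (n) is engaged (the reference index is 259, meeting the 245 threshold), but is set aside by (o): (o) operates against (n): a current General Registration is held. (p) is inapplicable (there is no Tier C Declaration in force), so (o) stands. (d) is therefore removed.
Exception (e) requires that no written lease is in place; but a written lease is in place, so (e) is unavailable.
Every exception is unavailable, so the rule governs.

Yes — Tessa must file Form RP-1.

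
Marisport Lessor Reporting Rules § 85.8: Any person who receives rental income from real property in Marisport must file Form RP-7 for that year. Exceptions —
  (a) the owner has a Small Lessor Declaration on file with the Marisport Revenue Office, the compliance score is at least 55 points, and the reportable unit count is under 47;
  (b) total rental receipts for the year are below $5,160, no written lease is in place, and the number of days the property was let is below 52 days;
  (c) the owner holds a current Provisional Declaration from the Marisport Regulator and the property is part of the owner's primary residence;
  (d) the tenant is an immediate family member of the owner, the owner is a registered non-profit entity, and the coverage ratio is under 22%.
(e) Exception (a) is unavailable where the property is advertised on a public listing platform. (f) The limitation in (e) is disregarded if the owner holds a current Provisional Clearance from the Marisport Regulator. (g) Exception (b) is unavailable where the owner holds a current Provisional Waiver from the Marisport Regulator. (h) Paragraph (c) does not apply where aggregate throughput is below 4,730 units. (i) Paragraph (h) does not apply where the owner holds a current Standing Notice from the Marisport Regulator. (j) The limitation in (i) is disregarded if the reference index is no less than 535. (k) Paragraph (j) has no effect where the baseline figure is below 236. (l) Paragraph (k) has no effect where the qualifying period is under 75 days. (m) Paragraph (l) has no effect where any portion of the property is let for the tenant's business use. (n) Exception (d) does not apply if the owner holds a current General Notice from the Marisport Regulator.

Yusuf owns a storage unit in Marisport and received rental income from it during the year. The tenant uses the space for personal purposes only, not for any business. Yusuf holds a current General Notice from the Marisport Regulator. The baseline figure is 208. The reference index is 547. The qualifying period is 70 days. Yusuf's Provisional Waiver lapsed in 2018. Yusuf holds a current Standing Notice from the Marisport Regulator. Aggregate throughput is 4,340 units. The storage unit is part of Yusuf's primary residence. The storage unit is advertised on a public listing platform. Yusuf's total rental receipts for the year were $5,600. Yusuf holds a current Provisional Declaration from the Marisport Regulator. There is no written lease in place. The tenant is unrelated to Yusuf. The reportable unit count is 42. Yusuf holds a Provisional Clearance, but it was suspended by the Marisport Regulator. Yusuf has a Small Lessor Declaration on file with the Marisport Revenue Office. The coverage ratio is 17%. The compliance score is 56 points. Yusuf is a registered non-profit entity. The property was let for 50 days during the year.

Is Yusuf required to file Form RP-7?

Exception (a) is satisfied on its face — a Small Lessor Declaration is on file; the compliance score is 56 points, meeting the 55 points threshold; the reportable unit count is 42, under the 47 limit. But applying paragraphs (e)–(f): (e) applies — the property is publicly advertised. (f) is not engaged (the Provisional Clearance is not current), so (e) stands. Exception (a) does not apply.
Exception (b) fails — total rental receipts for the year are $5,600, not below $5,160.
Exception (c)'s conditions are all satisfied: a current Provisional Declaration is held; the storage unit is part of the primary residence. But: (h) operates against (c): aggregate throughput is 4,340 units, below the 4,730 units limit. (i) applies (a current Standing Notice is held), but is itself disapplied by (j): (j) operates against (i): the reference index is 547, meeting the 535 threshold. (k) would limit (j) — the baseline figure is 208, below the 236 limit — but (l) sets (k) aside: (l) operates against (k): the qualifying period is 70 days, under the 75 days limit. (m) is not engaged (the space is used for personal purposes only), so (l) stands. (c) is therefore removed.
Exception (d) does not apply: the tenant is unrelated to the owner.
No exception is made out. Yusuf falls within the general rule.

Yes — Yusuf must file Form RP-7.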